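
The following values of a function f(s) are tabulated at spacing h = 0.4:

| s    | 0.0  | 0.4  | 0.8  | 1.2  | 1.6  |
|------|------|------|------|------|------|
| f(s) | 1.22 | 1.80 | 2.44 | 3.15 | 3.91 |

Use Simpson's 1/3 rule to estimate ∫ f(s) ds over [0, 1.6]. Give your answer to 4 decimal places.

h = 0.4, n = 4.
(h/3)·[y₀ + 4y₁ + 2y₂ + 4y₃ + y₄] = 0.133333·(29.81) = 3.9747.

3.9747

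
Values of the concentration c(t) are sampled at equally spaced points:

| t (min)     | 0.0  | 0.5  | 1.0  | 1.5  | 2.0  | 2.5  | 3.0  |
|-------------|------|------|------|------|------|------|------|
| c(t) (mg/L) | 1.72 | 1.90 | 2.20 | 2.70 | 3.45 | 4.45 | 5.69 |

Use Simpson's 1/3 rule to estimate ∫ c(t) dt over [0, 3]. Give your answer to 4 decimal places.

h = 0.5, n = 6.
(h/3)·[y₀ + 4y₁ + 2y₂ + 4y₃ + 2y₄ + 4y₅ + y₆] = 0.166667·(54.91) = 9.1517.

9.1517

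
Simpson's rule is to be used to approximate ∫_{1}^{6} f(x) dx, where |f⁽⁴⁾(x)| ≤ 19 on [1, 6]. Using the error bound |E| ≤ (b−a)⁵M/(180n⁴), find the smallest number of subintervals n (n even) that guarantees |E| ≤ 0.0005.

30

Need 59375/(180n⁴) ≤ 0.0005.
n⁴ ≥ 59375/(180·0.0005) = 659722 ⇒ n ≥ 28.4997, so the smallest even n is 30. (n must be even for Simpson's rule.)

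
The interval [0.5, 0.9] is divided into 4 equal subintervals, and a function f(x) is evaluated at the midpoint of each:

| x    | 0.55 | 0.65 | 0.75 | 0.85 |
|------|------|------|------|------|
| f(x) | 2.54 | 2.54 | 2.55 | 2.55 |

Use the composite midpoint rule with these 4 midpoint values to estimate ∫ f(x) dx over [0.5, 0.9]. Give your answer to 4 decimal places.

1.0180

h = 0.1, n = 4.
h·[y(m₁) + y(m₂) + y(m₃) + y(m₄)] = 0.1·(10.18) = 1.0180.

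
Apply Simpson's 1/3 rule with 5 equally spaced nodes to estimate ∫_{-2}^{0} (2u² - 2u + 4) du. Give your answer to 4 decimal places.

h = (0 − (-2))/4 = 0.5.
Nodes u₀,…,u₄ = -2, -1.5, -1, -0.5, 0.
f(u) = 2u² - 2u + 4: f₀=16, f₁=11.5, f₂=8, f₃=5.5, f₄=4.
(h/3)·[f₀ + 4f₁ + 2f₂ + 4f₃ + f₄] = 0.166667·(104) = 17.3333.

17.3333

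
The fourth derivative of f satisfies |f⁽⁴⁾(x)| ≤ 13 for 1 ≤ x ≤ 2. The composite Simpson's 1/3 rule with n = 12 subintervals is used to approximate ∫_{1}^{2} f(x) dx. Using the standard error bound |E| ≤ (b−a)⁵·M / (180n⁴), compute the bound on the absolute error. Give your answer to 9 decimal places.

|E| ≤ (1)⁵·13 / (180·12⁴) = 13/3732480 = 0.000003483.

0.000003483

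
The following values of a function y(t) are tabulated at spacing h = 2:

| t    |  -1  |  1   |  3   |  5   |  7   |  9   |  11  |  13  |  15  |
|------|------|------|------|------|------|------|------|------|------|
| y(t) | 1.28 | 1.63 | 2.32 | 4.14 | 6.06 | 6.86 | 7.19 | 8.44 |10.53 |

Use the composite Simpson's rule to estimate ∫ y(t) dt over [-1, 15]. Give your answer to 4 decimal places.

h = 2, n = 8.
(h/3)·[y₀ + 4y₁ + 2y₂ + 4y₃ + 2y₄ + 4y₅ + 2y₆ + 4y₇ + y₈] = 0.666667·(127.23) = 84.8200.

84.8200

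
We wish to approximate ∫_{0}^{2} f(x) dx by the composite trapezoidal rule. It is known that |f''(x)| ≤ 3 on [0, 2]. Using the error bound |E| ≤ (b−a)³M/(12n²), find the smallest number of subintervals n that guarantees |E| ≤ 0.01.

15

Need 24/(12n²) ≤ 0.01.
n² ≥ 24/(12·0.01) = 200 ⇒ n ≥ 14.1421, so the smallest n is 15.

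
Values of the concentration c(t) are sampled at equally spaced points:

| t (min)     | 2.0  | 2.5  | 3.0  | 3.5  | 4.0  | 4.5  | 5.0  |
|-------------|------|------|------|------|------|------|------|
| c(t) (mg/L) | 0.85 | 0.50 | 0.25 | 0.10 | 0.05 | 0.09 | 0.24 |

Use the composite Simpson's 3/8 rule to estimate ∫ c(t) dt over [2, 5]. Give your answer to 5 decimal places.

h = 0.5, n = 6.
(3h/8)·[y₀ + 3y₁ + 3y₂ + 2y₃ + 3y₄ + 3y₅ + y₆] = 0.1875·(3.96) = 0.74250.

0.74250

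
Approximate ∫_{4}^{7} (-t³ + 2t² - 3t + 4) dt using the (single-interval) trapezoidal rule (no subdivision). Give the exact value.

T = (b−a)/2 · [f(4) + f(7)] = 1.5·[(-40) + (-262)] = -453.

-453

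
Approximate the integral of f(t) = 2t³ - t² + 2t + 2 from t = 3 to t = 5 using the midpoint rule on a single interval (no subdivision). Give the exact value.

244

M = (b−a)·f(4) = 2·(122) = 244.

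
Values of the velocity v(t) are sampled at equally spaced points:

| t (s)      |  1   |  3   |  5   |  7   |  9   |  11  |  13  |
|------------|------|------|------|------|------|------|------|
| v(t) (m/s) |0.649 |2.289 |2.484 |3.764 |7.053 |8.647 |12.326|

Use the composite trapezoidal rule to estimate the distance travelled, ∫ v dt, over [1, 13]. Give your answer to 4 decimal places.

61.4490

h = 2, n = 6.
(h/2)·[y₀ + 2y₁ + 2y₂ + 2y₃ + 2y₄ + 2y₅ + y₆] = 1·(61.449) = 61.4490.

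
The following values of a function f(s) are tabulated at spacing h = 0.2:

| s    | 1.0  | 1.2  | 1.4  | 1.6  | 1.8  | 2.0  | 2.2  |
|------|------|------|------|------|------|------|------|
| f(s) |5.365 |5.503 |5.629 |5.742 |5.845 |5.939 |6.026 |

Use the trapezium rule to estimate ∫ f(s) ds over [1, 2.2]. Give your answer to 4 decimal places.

h = 0.2, n = 6.
(h/2)·[y₀ + 2y₁ + 2y₂ + 2y₃ + 2y₄ + 2y₅ + y₆] = 0.1·(68.707) = 6.8707.

6.8707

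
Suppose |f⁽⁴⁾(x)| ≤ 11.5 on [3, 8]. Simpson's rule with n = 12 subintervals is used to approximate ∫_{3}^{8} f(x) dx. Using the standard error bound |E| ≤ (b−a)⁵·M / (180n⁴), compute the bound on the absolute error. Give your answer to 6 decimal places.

0.009628

|E| ≤ (5)⁵·11.5 / (180·12⁴) = 35937.5/3732480 = 0.009628.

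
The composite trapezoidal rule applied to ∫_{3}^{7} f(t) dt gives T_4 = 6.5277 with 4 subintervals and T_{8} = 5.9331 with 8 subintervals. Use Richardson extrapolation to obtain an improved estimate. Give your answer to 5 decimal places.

R = (4·T_{8} − T_4) / 3 = (4·5.9331 − 6.5277)/3 = (17.2047)/3 = 5.73490.

5.73490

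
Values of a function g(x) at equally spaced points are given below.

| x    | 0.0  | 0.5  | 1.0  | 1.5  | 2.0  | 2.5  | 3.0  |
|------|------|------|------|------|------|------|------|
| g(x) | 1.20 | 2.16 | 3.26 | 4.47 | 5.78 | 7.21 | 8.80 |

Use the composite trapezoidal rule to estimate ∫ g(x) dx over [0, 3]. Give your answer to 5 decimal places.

h = 0.5, n = 6.
(h/2)·[y₀ + 2y₁ + 2y₂ + 2y₃ + 2y₄ + 2y₅ + y₆] = 0.25·(55.76) = 13.94000.

13.94000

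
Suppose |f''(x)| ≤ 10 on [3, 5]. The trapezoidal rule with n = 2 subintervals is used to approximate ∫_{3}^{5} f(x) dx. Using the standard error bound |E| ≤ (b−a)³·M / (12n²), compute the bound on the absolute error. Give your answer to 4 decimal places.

1.6667

|E| ≤ (2)³·10 / (12·2²) = 80/48 = 1.6667.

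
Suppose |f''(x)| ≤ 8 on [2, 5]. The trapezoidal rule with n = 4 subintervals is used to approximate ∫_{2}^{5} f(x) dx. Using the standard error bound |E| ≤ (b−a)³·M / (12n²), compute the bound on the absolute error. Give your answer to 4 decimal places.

1.1250

|E| ≤ (3)³·8 / (12·4²) = 216/192 = 1.1250.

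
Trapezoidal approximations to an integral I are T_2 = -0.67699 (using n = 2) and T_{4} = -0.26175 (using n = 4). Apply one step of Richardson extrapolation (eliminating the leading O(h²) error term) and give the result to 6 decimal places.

-0.123337

R = (4·T_{4} − T_2) / 3 = (4·(-0.26175) − (-0.67699))/3 = (-0.37001)/3 = -0.123337.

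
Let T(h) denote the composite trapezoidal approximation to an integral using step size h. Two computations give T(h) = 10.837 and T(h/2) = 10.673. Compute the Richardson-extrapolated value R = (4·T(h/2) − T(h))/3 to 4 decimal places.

10.6183

R = (4·T(h/2) − T(h)) / 3 = (4·10.673 − 10.837)/3 = (31.855)/3 = 10.6183.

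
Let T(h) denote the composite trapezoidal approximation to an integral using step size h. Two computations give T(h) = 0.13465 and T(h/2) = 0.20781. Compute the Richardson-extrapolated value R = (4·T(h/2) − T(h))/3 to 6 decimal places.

0.232197

R = (4·T(h/2) − T(h)) / 3 = (4·0.20781 − 0.13465)/3 = (0.69659)/3 = 0.232197.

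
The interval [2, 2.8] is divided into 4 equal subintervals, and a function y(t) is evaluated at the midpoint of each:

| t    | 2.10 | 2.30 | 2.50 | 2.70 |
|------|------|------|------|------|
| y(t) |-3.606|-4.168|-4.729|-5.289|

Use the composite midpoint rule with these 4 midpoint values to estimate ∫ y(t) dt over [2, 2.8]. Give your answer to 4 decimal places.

h = 0.2, n = 4.
h·[y(m₁) + y(m₂) + y(m₃) + y(m₄)] = 0.2·(-17.792) = -3.5584.

-3.5584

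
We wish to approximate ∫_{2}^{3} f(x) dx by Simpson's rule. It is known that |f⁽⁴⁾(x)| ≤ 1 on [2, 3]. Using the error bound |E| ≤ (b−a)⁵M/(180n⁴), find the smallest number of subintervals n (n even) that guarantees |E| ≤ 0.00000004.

20

Need 1/(180n⁴) ≤ 0.00000004.
n⁴ ≥ 1/(180·0.00000004) = 138889 ⇒ n ≥ 19.3049, so the smallest even n is 20. (n must be even for Simpson's rule.)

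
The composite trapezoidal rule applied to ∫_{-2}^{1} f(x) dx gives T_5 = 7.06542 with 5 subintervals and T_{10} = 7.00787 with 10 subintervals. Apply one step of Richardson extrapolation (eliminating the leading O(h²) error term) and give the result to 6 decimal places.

6.988687

R = (4·T_{10} − T_5) / 3 = (4·7.00787 − 7.06542)/3 = (20.96606)/3 = 6.988687.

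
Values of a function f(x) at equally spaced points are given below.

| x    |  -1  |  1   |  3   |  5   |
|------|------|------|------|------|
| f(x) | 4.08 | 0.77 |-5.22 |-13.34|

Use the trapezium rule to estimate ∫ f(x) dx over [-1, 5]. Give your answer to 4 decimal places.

-18.1600

h = 2, n = 3.
(h/2)·[y₀ + 2y₁ + 2y₂ + y₃] = 1·(-18.16) = -18.1600.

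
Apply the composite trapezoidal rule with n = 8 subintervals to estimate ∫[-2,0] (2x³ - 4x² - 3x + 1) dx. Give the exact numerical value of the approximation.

h = (0 − (-2))/8 = 0.25.
Nodes x₀,…,x₈ = -2, -1.75, -1.5, -1.25, -1, -0.75, -0.5, -0.25, 0.
f(x) = 2x³ - 4x² - 3x + 1: f₀=-25, f₁=-16.71875, f₂=-10.25, f₃=-5.40625, f₄=-2, f₅=0.15625, f₆=1.25, f₇=1.46875, f₈=1.
(h/2)·[f₀ + 2f₁ + 2f₂ + 2f₃ + 2f₄ + 2f₅ + 2f₆ + 2f₇ + f₈] = 0.125·(-87) = -10.875.

-10.875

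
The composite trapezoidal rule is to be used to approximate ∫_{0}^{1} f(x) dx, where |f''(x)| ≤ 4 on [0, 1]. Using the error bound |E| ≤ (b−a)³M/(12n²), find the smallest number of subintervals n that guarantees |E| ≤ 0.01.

6

Need 4/(12n²) ≤ 0.01.
n² ≥ 4/(12·0.01) = 33.3333 ⇒ n ≥ 5.7735, so the smallest n is 6.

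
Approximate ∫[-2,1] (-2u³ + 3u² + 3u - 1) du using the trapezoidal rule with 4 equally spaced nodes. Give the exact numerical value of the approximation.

h = (1 − (-2))/3 = 1.
Nodes u₀,…,u₃ = -2, -1, 0, 1.
f(u) = -2u³ + 3u² + 3u - 1: f₀=21, f₁=1, f₂=-1, f₃=3.
(h/2)·[f₀ + 2f₁ + 2f₂ + f₃] = 0.5·(24) = 12.

12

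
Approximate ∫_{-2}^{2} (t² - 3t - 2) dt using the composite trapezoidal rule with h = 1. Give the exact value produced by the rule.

h = (2 − (-2))/4 = 1.
Nodes t₀,…,t₄ = -2, -1, 0, 1, 2.
f(t) = t² - 3t - 2: f₀=8, f₁=2, f₂=-2, f₃=-4, f₄=-4.
(h/2)·[f₀ + 2f₁ + 2f₂ + 2f₃ + f₄] = 0.5·(-4) = -2.

-2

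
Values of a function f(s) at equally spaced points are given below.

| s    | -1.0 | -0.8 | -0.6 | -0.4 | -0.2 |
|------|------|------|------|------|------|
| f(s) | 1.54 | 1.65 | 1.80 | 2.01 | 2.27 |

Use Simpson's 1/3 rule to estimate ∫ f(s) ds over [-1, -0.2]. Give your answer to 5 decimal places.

1.47000

h = 0.2, n = 4.
(h/3)·[y₀ + 4y₁ + 2y₂ + 4y₃ + y₄] = 0.066667·(22.05) = 1.47000.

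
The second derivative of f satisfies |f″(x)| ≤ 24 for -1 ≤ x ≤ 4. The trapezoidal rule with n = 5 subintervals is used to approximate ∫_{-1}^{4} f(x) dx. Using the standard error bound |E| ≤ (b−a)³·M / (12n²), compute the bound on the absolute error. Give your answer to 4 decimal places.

10.0000

|E| ≤ (5)³·24 / (12·5²) = 3000/300 = 10.0000.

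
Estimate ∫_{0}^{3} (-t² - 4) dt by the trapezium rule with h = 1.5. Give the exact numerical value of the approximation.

h = (3 − 0)/2 = 1.5.
Nodes t₀,…,t₂ = 0, 1.5, 3.
f(t) = -t² - 4: f₀=-4, f₁=-6.25, f₂=-13.
(h/2)·[f₀ + 2f₁ + f₂] = 0.75·(-29.5) = -22.125.

-22.125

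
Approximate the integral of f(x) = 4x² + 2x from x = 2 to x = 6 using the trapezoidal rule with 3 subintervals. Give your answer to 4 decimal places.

314.0741

h = (6 − 2)/3 = 1.333333.
Nodes x₀,…,x₃ = 2, 3.333333, 4.666667, 6.
f(x) = 4x² + 2x: f₀=20, f₁=51.111111, f₂=96.444444, f₃=156.
(h/2)·[f₀ + 2f₁ + 2f₂ + f₃] = 0.666667·(471.111111) = 314.0741.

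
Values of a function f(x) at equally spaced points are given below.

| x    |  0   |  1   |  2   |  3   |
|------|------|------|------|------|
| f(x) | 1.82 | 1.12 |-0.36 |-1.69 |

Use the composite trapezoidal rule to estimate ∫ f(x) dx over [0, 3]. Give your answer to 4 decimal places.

0.8250

h = 1, n = 3.
(h/2)·[y₀ + 2y₁ + 2y₂ + y₃] = 0.5·(1.65) = 0.8250.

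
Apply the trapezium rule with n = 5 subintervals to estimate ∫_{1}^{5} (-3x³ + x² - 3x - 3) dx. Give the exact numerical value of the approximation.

h = (5 − 1)/5 = 0.8.
Nodes x₀,…,x₅ = 1, 1.8, 2.6, 3.4, 4.2, 5.
f(x) = -3x³ + x² - 3x - 3: f₀=-8, f₁=-22.656, f₂=-56.768, f₃=-119.552, f₄=-220.224, f₅=-368.
(h/2)·[f₀ + 2f₁ + 2f₂ + 2f₃ + 2f₄ + f₅] = 0.4·(-1214.4) = -485.76.

-485.76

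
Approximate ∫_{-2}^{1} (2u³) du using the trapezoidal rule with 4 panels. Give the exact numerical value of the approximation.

-8.34375

h = (1 − (-2))/4 = 0.75.
Nodes u₀,…,u₄ = -2, -1.25, -0.5, 0.25, 1.
f(u) = 2u³: f₀=-16, f₁=-3.90625, f₂=-0.25, f₃=0.03125, f₄=2.
(h/2)·[f₀ + 2f₁ + 2f₂ + 2f₃ + f₄] = 0.375·(-22.25) = -8.34375.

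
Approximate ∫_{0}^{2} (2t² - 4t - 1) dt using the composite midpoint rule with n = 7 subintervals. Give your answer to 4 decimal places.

h = (2 − 0)/7 = 0.285714.
Midpoints m₁,…,m₇ = 0.142857, 0.428571, 0.714286, 1, 1.285714, 1.571429, 1.857143.
f(m₁)=-1.530612, f(m₂)=-2.346939, f(m₃)=-2.836735, f(m₄)=-3, f(m₅)=-2.836735, f(m₆)=-2.346939, f(m₇)=-1.530612.
h·[f(m₁) + f(m₂) + f(m₃) + f(m₄) + f(m₅) + f(m₆) + f(m₇)] = 0.285714·(-16.428571) = -4.6939.

-4.6939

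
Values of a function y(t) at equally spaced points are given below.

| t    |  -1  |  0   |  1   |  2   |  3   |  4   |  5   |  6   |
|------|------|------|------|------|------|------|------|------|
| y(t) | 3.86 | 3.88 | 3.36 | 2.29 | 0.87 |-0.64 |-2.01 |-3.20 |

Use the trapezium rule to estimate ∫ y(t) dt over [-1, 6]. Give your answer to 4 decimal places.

h = 1, n = 7.
(h/2)·[y₀ + 2y₁ + 2y₂ + 2y₃ + 2y₄ + 2y₅ + 2y₆ + y₇] = 0.5·(16.16) = 8.0800.

8.0800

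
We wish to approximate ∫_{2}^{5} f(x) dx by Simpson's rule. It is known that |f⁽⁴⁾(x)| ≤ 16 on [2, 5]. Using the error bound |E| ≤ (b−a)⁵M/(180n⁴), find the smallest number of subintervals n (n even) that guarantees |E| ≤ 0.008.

8

Need 3888/(180n⁴) ≤ 0.008.
n⁴ ≥ 3888/(180·0.008) = 2700 ⇒ n ≥ 7.2084, so the smallest even n is 8. (n must be even for Simpson's rule.)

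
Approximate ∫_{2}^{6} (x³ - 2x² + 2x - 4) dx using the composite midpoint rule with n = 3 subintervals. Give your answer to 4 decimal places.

h = (6 − 2)/3 = 1.333333.
Midpoints m₁,…,m₃ = 2.666667, 4, 5.333333.
f(m₁)=6.074074, f(m₂)=36, f(m₃)=101.481481.
h·[f(m₁) + f(m₂) + f(m₃)] = 1.333333·(143.555556) = 191.4074.

191.4074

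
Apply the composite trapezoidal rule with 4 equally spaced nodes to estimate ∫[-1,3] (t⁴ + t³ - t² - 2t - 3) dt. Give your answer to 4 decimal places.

h = (3 − (-1))/3 = 1.333333.
Nodes t₀,…,t₃ = -1, 0.333333, 1.666667, 3.
f(t) = t⁴ + t³ - t² - 2t - 3: f₀=-2, f₁=-3.728395, f₂=3.234568, f₃=90.
(h/2)·[f₀ + 2f₁ + 2f₂ + f₃] = 0.666667·(87.012346) = 58.0082.

58.0082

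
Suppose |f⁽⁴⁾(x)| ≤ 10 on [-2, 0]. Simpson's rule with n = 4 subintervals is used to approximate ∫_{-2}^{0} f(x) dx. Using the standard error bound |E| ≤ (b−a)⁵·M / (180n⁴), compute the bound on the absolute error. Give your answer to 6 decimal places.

0.006944

|E| ≤ (2)⁵·10 / (180·4⁴) = 320/46080 = 0.006944.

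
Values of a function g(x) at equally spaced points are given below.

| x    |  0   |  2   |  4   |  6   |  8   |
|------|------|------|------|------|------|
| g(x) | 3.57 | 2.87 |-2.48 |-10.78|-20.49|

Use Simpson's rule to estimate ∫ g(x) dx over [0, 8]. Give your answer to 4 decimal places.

h = 2, n = 4.
(h/3)·[y₀ + 4y₁ + 2y₂ + 4y₃ + y₄] = 0.666667·(-53.52) = -35.6800.

-35.6800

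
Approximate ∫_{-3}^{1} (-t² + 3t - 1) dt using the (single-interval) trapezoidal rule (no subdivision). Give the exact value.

-36

T = (b−a)/2 · [f(-3) + f(1)] = 2·[(-19) + 1] = -36.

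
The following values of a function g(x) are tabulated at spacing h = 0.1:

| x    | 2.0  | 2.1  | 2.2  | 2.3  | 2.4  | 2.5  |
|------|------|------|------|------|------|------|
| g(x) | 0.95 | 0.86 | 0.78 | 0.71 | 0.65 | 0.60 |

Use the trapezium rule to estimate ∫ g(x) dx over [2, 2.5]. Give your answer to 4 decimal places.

0.3775

h = 0.1, n = 5.
(h/2)·[y₀ + 2y₁ + 2y₂ + 2y₃ + 2y₄ + y₅] = 0.05·(7.55) = 0.3775.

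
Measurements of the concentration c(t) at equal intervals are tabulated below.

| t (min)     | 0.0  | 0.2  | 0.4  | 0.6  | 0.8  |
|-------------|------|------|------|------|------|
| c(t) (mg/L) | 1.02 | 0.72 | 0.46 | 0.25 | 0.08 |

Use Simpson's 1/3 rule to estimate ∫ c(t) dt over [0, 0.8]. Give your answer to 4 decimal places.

h = 0.2, n = 4.
(h/3)·[y₀ + 4y₁ + 2y₂ + 4y₃ + y₄] = 0.066667·(5.90) = 0.3933.

0.3933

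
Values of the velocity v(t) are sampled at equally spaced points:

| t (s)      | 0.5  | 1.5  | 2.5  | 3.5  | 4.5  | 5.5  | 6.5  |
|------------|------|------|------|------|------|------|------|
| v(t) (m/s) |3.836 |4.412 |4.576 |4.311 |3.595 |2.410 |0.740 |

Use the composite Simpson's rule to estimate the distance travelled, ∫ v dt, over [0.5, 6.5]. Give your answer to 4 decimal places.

h = 1, n = 6.
(h/3)·[y₀ + 4y₁ + 2y₂ + 4y₃ + 2y₄ + 4y₅ + y₆] = 0.333333·(65.450) = 21.8167.

21.8167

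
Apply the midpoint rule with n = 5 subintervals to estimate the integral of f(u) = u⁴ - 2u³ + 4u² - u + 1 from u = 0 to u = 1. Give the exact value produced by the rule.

h = (1 − 0)/5 = 0.2.
Midpoints m₁,…,m₅ = 0.1, 0.3, 0.5, 0.7, 0.9.
f(m₁)=0.9381, f(m₂)=1.0141, f(m₃)=1.3125, f(m₄)=1.8141, f(m₅)=2.5381.
h·[f(m₁) + f(m₂) + f(m₃) + f(m₄) + f(m₅)] = 0.2·(7.6169) = 1.52338.

1.52338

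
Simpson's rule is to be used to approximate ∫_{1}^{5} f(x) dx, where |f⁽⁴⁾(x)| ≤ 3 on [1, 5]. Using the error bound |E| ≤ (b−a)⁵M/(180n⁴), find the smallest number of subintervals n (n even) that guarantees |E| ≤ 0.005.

8

Need 3072/(180n⁴) ≤ 0.005.
n⁴ ≥ 3072/(180·0.005) = 3413.33 ⇒ n ≥ 7.6435, so the smallest even n is 8. (n must be even for Simpson's rule.)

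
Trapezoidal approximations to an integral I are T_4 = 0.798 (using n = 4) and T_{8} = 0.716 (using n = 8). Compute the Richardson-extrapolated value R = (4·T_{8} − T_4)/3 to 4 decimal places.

R = (4·T_{8} − T_4) / 3 = (4·0.716 − 0.798)/3 = (2.066)/3 = 0.6887.

0.6887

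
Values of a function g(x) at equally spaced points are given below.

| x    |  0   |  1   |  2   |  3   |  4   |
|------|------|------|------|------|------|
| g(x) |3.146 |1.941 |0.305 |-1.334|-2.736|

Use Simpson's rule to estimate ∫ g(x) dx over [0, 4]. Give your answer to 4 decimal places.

h = 1, n = 4.
(h/3)·[y₀ + 4y₁ + 2y₂ + 4y₃ + y₄] = 0.333333·(3.448) = 1.1493.

1.1493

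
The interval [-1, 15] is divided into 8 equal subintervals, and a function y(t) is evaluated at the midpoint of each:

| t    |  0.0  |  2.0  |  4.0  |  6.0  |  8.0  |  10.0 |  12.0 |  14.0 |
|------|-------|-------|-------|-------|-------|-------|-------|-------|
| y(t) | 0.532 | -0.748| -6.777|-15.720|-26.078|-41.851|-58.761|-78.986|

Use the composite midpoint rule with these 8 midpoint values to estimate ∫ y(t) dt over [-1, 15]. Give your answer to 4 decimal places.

h = 2, n = 8.
h·[y(m₁) + y(m₂) + y(m₃) + y(m₄) + y(m₅) + y(m₆) + y(m₇) + y(m₈)] = 2·(-228.389) = -456.7780.

-456.7780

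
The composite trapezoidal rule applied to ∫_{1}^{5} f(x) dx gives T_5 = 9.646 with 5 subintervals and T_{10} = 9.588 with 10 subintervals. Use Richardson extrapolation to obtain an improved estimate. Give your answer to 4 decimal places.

R = (4·T_{10} − T_5) / 3 = (4·9.588 − 9.646)/3 = (28.706)/3 = 9.5687.

9.5687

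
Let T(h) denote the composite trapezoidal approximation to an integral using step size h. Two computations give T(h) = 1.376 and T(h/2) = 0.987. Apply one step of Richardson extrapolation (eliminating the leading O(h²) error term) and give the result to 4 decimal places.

0.8573

R = (4·T(h/2) − T(h)) / 3 = (4·0.987 − 1.376)/3 = (2.572)/3 = 0.8573.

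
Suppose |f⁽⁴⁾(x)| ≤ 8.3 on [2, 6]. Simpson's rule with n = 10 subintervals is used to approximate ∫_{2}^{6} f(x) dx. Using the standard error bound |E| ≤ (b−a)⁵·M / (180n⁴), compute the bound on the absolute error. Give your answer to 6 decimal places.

0.004722

|E| ≤ (4)⁵·8.3 / (180·10⁴) = 8499.2/1800000 = 0.004722.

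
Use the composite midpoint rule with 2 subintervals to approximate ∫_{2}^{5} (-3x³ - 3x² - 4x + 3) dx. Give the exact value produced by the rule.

-587.34375

h = (5 − 2)/2 = 1.5.
Midpoints m₁,…,m₂ = 2.75, 4.25.
f(m₁)=-93.078125, f(m₂)=-298.484375.
h·[f(m₁) + f(m₂)] = 1.5·(-391.5625) = -587.34375.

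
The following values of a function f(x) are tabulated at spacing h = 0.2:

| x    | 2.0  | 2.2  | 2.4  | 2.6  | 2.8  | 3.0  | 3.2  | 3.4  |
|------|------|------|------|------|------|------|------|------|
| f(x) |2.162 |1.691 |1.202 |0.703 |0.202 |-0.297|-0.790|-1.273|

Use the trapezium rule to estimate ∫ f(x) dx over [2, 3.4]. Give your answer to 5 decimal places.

h = 0.2, n = 7.
(h/2)·[y₀ + 2y₁ + 2y₂ + 2y₃ + 2y₄ + 2y₅ + 2y₆ + y₇] = 0.1·(6.311) = 0.63110.

0.63110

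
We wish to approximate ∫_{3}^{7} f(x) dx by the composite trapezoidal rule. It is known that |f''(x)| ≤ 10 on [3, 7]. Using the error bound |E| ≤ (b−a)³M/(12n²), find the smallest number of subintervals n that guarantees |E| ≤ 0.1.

Need 640/(12n²) ≤ 0.1.
n² ≥ 640/(12·0.1) = 533.333 ⇒ n ≥ 23.0940, so the smallest n is 24.

24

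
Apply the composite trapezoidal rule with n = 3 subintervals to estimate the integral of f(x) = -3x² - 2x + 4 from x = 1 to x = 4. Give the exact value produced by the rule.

h = (4 − 1)/3 = 1.
Nodes x₀,…,x₃ = 1, 2, 3, 4.
f(x) = -3x² - 2x + 4: f₀=-1, f₁=-12, f₂=-29, f₃=-52.
(h/2)·[f₀ + 2f₁ + 2f₂ + f₃] = 0.5·(-135) = -67.5.

-67.5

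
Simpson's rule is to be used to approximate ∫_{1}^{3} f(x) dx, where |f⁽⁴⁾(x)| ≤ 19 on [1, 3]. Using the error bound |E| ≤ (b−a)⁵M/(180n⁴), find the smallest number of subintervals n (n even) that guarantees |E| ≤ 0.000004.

32

Need 608/(180n⁴) ≤ 0.000004.
n⁴ ≥ 608/(180·0.000004) = 844444 ⇒ n ≥ 30.3140, so the smallest even n is 32. (n must be even for Simpson's rule.)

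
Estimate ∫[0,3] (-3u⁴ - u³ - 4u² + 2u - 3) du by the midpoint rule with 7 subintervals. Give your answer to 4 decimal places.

h = (3 − 0)/7 = 0.428571.
Midpoints m₁,…,m₇ = 0.214286, 0.642857, 1.071429, 1.5, 1.928571, 2.357143, 2.785714.
f(m₁)=-2.771267, f(m₂)=-4.145382, f(m₃)=-10.632367, f(m₄)=-27.5625, f(m₅)=-62.695049, f(m₆)=-126.218268, f(m₇)=-230.749401.
h·[f(m₁) + f(m₂) + f(m₃) + f(m₄) + f(m₅) + f(m₆) + f(m₇)] = 0.428571·(-464.774235) = -199.1890.

-199.1890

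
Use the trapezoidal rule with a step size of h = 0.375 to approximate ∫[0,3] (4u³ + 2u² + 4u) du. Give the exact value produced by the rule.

118.40625

h = (3 − 0)/8 = 0.375.
Nodes u₀,…,u₈ = 0, 0.375, 0.75, 1.125, 1.5, 1.875, 2.25, 2.625, 3.
f(u) = 4u³ + 2u² + 4u: f₀=0, f₁=1.9921875, f₂=5.8125, f₃=12.7265625, f₄=24, f₅=40.8984375, f₆=64.6875, f₇=96.6328125, f₈=138.
(h/2)·[f₀ + 2f₁ + 2f₂ + 2f₃ + 2f₄ + 2f₅ + 2f₆ + 2f₇ + f₈] = 0.1875·(631.5) = 118.40625.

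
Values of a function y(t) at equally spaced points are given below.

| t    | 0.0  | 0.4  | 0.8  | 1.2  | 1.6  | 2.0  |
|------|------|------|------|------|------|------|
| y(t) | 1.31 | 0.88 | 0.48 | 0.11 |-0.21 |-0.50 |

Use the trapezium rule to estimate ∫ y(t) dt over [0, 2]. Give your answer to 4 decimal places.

0.6660

h = 0.4, n = 5.
(h/2)·[y₀ + 2y₁ + 2y₂ + 2y₃ + 2y₄ + y₅] = 0.2·(3.33) = 0.6660.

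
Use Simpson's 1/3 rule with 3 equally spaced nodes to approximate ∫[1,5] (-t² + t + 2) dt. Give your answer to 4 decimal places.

h = (5 − 1)/2 = 2.
Nodes t₀,…,t₂ = 1, 3, 5.
f(t) = -t² + t + 2: f₀=2, f₁=-4, f₂=-18.
(h/3)·[f₀ + 4f₁ + f₂] = 0.666667·(-32) = -21.3333.

-21.3333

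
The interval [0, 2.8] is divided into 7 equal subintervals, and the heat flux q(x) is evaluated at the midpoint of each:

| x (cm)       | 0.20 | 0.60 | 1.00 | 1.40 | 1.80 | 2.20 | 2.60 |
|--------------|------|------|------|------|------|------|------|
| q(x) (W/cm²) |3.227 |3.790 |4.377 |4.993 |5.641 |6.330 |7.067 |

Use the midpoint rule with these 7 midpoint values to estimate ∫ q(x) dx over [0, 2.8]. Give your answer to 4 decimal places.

h = 0.4, n = 7.
h·[y(m₁) + y(m₂) + y(m₃) + y(m₄) + y(m₅) + y(m₆) + y(m₇)] = 0.4·(35.425) = 14.1700.

14.1700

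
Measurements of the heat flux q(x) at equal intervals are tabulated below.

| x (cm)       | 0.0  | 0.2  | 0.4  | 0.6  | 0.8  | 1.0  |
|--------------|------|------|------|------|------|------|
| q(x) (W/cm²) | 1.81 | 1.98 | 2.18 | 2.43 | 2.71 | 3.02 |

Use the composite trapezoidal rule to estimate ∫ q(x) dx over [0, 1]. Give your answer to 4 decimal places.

2.3430

h = 0.2, n = 5.
(h/2)·[y₀ + 2y₁ + 2y₂ + 2y₃ + 2y₄ + y₅] = 0.1·(23.43) = 2.3430.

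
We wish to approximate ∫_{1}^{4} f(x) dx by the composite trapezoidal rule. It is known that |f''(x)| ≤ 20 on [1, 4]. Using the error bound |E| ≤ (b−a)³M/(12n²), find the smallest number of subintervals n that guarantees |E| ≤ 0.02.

Need 540/(12n²) ≤ 0.02.
n² ≥ 540/(12·0.02) = 2250 ⇒ n ≥ 47.4342, so the smallest n is 48.

48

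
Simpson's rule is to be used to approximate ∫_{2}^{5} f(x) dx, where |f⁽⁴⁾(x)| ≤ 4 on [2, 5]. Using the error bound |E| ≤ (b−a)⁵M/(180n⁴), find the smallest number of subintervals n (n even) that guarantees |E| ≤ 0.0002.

Need 972/(180n⁴) ≤ 0.0002.
n⁴ ≥ 972/(180·0.0002) = 27000 ⇒ n ≥ 12.8186, so the smallest even n is 14. (n must be even for Simpson's rule.)

14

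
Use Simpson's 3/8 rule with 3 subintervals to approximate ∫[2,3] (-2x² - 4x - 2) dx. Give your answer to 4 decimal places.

h = (3 − 2)/3 = 0.333333.
Nodes x₀,…,x₃ = 2, 2.333333, 2.666667, 3.
f(x) = -2x² - 4x - 2: f₀=-18, f₁=-22.222222, f₂=-26.888889, f₃=-32.
(3h/8)·[f₀ + 3f₁ + 3f₂ + f₃] = 0.125·(-197.333333) = -24.6667.

-24.6667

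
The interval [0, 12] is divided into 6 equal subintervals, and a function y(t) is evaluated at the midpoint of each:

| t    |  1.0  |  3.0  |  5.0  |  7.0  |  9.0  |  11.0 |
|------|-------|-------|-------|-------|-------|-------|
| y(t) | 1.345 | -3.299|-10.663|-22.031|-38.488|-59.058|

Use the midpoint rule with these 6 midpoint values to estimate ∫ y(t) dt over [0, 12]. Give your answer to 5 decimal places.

h = 2, n = 6.
h·[y(m₁) + y(m₂) + y(m₃) + y(m₄) + y(m₅) + y(m₆)] = 2·(-132.194) = -264.38800.

-264.38800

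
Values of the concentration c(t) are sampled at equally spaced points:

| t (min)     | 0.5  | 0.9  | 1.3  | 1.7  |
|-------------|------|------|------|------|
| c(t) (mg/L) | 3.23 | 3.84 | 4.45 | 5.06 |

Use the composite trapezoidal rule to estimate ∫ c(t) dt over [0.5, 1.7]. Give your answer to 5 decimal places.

4.97400

h = 0.4, n = 3.
(h/2)·[y₀ + 2y₁ + 2y₂ + y₃] = 0.2·(24.87) = 4.97400.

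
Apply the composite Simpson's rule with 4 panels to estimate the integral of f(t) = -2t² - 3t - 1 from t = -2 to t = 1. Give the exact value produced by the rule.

-4.5

h = (1 − (-2))/4 = 0.75.
Nodes t₀,…,t₄ = -2, -1.25, -0.5, 0.25, 1.
f(t) = -2t² - 3t - 1: f₀=-3, f₁=-0.375, f₂=0, f₃=-1.875, f₄=-6.
(h/3)·[f₀ + 4f₁ + 2f₂ + 4f₃ + f₄] = 0.25·(-18) = -4.5.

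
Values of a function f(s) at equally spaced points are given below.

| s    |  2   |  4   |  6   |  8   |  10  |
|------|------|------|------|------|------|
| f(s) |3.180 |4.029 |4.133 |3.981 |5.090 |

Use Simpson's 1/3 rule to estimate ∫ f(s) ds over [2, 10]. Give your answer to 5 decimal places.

h = 2, n = 4.
(h/3)·[y₀ + 4y₁ + 2y₂ + 4y₃ + y₄] = 0.666667·(48.576) = 32.38400.

32.38400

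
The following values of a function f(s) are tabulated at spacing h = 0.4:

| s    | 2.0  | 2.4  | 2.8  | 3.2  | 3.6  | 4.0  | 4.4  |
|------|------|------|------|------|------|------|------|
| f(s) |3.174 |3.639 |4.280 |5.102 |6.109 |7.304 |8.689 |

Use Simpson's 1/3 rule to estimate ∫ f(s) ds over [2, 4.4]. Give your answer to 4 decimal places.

12.9095

h = 0.4, n = 6.
(h/3)·[y₀ + 4y₁ + 2y₂ + 4y₃ + 2y₄ + 4y₅ + y₆] = 0.133333·(96.821) = 12.9095.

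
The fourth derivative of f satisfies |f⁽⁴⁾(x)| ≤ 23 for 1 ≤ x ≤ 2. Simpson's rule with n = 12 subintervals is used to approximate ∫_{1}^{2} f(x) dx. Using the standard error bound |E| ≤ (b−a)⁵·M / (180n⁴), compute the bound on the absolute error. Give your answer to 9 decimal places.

0.000006162

|E| ≤ (1)⁵·23 / (180·12⁴) = 23/3732480 = 0.000006162.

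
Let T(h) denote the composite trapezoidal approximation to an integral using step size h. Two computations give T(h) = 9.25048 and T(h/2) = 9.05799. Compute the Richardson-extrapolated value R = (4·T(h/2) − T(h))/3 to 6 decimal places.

R = (4·T(h/2) − T(h)) / 3 = (4·9.05799 − 9.25048)/3 = (26.98148)/3 = 8.993827.

8.993827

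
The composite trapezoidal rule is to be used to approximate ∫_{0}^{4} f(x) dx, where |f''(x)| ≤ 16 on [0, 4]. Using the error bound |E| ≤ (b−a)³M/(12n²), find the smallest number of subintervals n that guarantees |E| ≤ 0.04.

47

Need 1024/(12n²) ≤ 0.04.
n² ≥ 1024/(12·0.04) = 2133.33 ⇒ n ≥ 46.1880, so the smallest n is 47.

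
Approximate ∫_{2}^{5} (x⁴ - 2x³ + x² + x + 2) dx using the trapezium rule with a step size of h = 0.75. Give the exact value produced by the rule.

385.880859375

h = (5 − 2)/4 = 0.75.
Nodes x₀,…,x₄ = 2, 2.75, 3.5, 4.25, 5.
f(x) = x⁴ - 2x³ + x² + x + 2: f₀=8, f₁=27.91015625, f₂=82.0625, f₃=197.03515625, f₄=407.
(h/2)·[f₀ + 2f₁ + 2f₂ + 2f₃ + f₄] = 0.375·(1029.015625) = 385.880859375.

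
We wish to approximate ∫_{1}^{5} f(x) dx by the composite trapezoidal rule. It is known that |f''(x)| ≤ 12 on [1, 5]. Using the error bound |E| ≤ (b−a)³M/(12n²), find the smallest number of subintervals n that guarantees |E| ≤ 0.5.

12

Need 768/(12n²) ≤ 0.5.
n² ≥ 768/(12·0.5) = 128 ⇒ n ≥ 11.3137, so the smallest n is 12.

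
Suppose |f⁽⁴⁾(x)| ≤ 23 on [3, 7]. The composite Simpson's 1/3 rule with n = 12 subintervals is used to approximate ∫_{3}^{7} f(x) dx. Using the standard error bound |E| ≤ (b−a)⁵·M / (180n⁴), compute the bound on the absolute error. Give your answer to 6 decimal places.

|E| ≤ (4)⁵·23 / (180·12⁴) = 23552/3732480 = 0.006310.

0.006310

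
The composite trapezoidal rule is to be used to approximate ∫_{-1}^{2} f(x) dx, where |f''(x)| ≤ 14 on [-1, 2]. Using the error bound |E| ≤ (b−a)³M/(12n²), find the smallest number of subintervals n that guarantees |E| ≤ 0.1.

18

Need 378/(12n²) ≤ 0.1.
n² ≥ 378/(12·0.1) = 315 ⇒ n ≥ 17.7482, so the smallest n is 18.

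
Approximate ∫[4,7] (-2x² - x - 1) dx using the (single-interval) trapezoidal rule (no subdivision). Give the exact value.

-214.5

T = (b−a)/2 · [f(4) + f(7)] = 1.5·[(-37) + (-106)] = -214.5.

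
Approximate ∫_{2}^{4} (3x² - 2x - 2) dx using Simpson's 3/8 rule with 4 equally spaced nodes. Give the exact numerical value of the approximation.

40

h = (4 − 2)/3 = 0.666667.
Nodes x₀,…,x₃ = 2, 2.666667, 3.333333, 4.
f(x) = 3x² - 2x - 2: f₀=6, f₁=14, f₂=24.666667, f₃=38.
(3h/8)·[f₀ + 3f₁ + 3f₂ + f₃] = 0.25·(160) = 40.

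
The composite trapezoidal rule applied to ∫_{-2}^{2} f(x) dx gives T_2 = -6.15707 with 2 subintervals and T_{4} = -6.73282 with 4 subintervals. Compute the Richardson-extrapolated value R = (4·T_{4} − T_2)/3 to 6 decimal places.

R = (4·T_{4} − T_2) / 3 = (4·(-6.73282) − (-6.15707))/3 = (-20.77421)/3 = -6.924737.

-6.924737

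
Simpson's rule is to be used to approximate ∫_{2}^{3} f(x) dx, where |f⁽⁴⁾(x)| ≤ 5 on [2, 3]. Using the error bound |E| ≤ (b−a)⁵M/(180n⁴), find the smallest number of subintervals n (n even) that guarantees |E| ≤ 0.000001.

14

Need 5/(180n⁴) ≤ 0.000001.
n⁴ ≥ 5/(180·0.000001) = 27777.8 ⇒ n ≥ 12.9099, so the smallest even n is 14. (n must be even for Simpson's rule.)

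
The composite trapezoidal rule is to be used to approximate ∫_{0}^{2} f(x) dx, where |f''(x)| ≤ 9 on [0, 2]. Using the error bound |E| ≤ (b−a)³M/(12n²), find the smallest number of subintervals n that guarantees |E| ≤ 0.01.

25

Need 72/(12n²) ≤ 0.01.
n² ≥ 72/(12·0.01) = 600 ⇒ n ≥ 24.4949, so the smallest n is 25.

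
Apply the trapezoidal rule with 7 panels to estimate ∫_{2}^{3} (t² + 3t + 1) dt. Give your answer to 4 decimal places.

14.8367

h = (3 − 2)/7 = 0.142857.
Nodes t₀,…,t₇ = 2, 2.142857, 2.285714, 2.428571, 2.571429, 2.714286, 2.857143, 3.
f(t) = t² + 3t + 1: f₀=11, f₁=12.020408, f₂=13.081633, f₃=14.183673, f₄=15.326531, f₅=16.510204, f₆=17.734694, f₇=19.
(h/2)·[f₀ + 2f₁ + 2f₂ + 2f₃ + 2f₄ + 2f₅ + 2f₆ + f₇] = 0.071429·(207.714286) = 14.8367.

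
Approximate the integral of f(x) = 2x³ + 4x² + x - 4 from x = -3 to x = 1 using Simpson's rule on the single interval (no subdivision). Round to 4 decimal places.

S = (b−a)/6 · [f(-3) + 4f(-1) + f(1)] = 0.666667·[(-25) + 4·(-3) + 3] = -22.6667.

-22.6667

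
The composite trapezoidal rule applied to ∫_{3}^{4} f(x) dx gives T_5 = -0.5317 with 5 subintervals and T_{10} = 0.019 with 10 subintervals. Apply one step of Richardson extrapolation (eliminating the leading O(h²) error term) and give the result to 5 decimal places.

R = (4·T_{10} − T_5) / 3 = (4·0.019 − (-0.5317))/3 = (0.6077)/3 = 0.20257.

0.20257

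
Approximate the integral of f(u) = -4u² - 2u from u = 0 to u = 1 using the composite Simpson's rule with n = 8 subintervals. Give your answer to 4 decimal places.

-2.3333

h = (1 − 0)/8 = 0.125.
Nodes u₀,…,u₈ = 0, 0.125, 0.25, 0.375, 0.5, 0.625, 0.75, 0.875, 1.
f(u) = -4u² - 2u: f₀=0, f₁=-0.3125, f₂=-0.75, f₃=-1.3125, f₄=-2, f₅=-2.8125, f₆=-3.75, f₇=-4.8125, f₈=-6.
(h/3)·[f₀ + 4f₁ + 2f₂ + 4f₃ + 2f₄ + 4f₅ + 2f₆ + 4f₇ + f₈] = 0.041667·(-56) = -2.3333.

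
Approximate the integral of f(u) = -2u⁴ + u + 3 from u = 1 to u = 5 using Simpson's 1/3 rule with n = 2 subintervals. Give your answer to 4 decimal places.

h = (5 − 1)/2 = 2.
Nodes u₀,…,u₂ = 1, 3, 5.
f(u) = -2u⁴ + u + 3: f₀=2, f₁=-156, f₂=-1242.
(h/3)·[f₀ + 4f₁ + f₂] = 0.666667·(-1864) = -1242.6667.

-1242.6667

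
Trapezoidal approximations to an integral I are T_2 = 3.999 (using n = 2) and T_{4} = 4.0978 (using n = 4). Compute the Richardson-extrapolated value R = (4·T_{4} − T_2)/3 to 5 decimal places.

R = (4·T_{4} − T_2) / 3 = (4·4.0978 − 3.999)/3 = (12.3922)/3 = 4.13073.

4.13073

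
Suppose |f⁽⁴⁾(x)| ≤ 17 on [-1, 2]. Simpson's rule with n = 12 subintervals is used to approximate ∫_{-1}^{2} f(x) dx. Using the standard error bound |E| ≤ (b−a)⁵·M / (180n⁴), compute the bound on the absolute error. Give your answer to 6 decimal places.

0.001107

|E| ≤ (3)⁵·17 / (180·12⁴) = 4131/3732480 = 0.001107.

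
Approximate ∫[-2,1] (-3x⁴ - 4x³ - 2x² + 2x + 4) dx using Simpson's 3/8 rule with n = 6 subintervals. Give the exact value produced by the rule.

h = (1 − (-2))/6 = 0.5.
Nodes x₀,…,x₆ = -2, -1.5, -1, -0.5, 0, 0.5, 1.
f(x) = -3x⁴ - 4x³ - 2x² + 2x + 4: f₀=-24, f₁=-5.1875, f₂=1, f₃=2.8125, f₄=4, f₅=3.8125, f₆=-3.
(3h/8)·[f₀ + 3f₁ + 3f₂ + 2f₃ + 3f₄ + 3f₅ + f₆] = 0.1875·(-10.5) = -1.96875.

-1.96875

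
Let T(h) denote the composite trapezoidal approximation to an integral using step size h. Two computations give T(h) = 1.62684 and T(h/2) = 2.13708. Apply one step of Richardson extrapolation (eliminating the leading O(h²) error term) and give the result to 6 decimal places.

2.307160

R = (4·T(h/2) − T(h)) / 3 = (4·2.13708 − 1.62684)/3 = (6.92148)/3 = 2.307160.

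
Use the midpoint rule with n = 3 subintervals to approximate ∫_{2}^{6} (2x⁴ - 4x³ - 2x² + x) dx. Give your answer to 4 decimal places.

h = (6 − 2)/3 = 1.333333.
Midpoints m₁,…,m₃ = 2.666667, 4, 5.333333.
f(m₁)=13.728395, f(m₂)=228, f(m₃)=959.802469.
h·[f(m₁) + f(m₂) + f(m₃)] = 1.333333·(1201.530864) = 1602.0412.

1602.0412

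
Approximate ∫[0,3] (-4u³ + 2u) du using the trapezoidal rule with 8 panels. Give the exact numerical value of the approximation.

-73.265625

h = (3 − 0)/8 = 0.375.
Nodes u₀,…,u₈ = 0, 0.375, 0.75, 1.125, 1.5, 1.875, 2.25, 2.625, 3.
f(u) = -4u³ + 2u: f₀=0, f₁=0.5390625, f₂=-0.1875, f₃=-3.4453125, f₄=-10.5, f₅=-22.6171875, f₆=-41.0625, f₇=-67.1015625, f₈=-102.
(h/2)·[f₀ + 2f₁ + 2f₂ + 2f₃ + 2f₄ + 2f₅ + 2f₆ + 2f₇ + f₈] = 0.1875·(-390.75) = -73.265625.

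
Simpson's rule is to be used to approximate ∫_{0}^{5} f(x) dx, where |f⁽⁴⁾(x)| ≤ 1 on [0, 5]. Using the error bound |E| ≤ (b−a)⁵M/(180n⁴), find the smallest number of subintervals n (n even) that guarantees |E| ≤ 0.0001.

22

Need 3125/(180n⁴) ≤ 0.0001.
n⁴ ≥ 3125/(180·0.0001) = 173611 ⇒ n ≥ 20.4124, so the smallest even n is 22. (n must be even for Simpson's rule.)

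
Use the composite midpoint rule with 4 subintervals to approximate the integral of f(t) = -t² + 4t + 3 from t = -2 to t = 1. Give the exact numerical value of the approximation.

0.140625

h = (1 − (-2))/4 = 0.75.
Midpoints m₁,…,m₄ = -1.625, -0.875, -0.125, 0.625.
f(m₁)=-6.140625, f(m₂)=-1.265625, f(m₃)=2.484375, f(m₄)=5.109375.
h·[f(m₁) + f(m₂) + f(m₃) + f(m₄)] = 0.75·(0.1875) = 0.140625.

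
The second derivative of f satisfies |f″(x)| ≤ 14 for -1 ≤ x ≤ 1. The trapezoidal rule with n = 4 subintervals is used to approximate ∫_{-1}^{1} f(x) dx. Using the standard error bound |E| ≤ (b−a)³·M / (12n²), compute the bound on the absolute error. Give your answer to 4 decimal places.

|E| ≤ (2)³·14 / (12·4²) = 112/192 = 0.5833.

0.5833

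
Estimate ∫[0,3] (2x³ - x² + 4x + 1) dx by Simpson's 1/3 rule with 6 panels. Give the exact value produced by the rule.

h = (3 − 0)/6 = 0.5.
Nodes x₀,…,x₆ = 0, 0.5, 1, 1.5, 2, 2.5, 3.
f(x) = 2x³ - x² + 4x + 1: f₀=1, f₁=3, f₂=6, f₃=11.5, f₄=21, f₅=36, f₆=58.
(h/3)·[f₀ + 4f₁ + 2f₂ + 4f₃ + 2f₄ + 4f₅ + f₆] = 0.166667·(315) = 52.5.

52.5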